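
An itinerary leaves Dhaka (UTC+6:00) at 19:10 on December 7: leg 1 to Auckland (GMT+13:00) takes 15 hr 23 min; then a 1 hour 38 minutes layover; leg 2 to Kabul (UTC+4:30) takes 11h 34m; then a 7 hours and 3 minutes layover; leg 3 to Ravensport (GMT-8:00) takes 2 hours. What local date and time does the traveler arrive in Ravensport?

Convert departure to UTC: 19:10 − 6:00 = 13:10 UTC on Dec 7.
Add 15 hours and 23 minutes leg 1 → 04:33 UTC (Dec 8).
Add 1 hour 38 minutes layover in Auckland → 06:11 UTC.
Add 11 hours 34 minutes leg 2 → 17:45 UTC.
Add 7 hours and 3 minutes layover in Kabul → 00:48 UTC (Dec 9).
Add 2 hours leg 3 → 02:48 UTC.
Ravensport is UTC−8:00, so local arrival = 02:48 − 8:00 = 18:48 on Dec 8.

18:48 on December 8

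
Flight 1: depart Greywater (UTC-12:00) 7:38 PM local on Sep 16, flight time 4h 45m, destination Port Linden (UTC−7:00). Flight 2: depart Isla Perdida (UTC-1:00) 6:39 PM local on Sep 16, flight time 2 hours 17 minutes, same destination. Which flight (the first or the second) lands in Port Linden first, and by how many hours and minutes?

the second, by 14 hours 27 minutes

Flight 1 in UTC: 7:38 PM + 12:00 = 7:38 AM on Sep 17.
+4 hours and 45 minutes → arrive 12:23 PM UTC on Sep 17.
Flight 2 in UTC: 6:39 PM + 1:00 = 7:39 PM on Sep 16.
+2 hours 17 minutes → arrive 9:56 PM UTC on Sep 16.
Flight 2 lands earlier by 14 hours 27 minutes.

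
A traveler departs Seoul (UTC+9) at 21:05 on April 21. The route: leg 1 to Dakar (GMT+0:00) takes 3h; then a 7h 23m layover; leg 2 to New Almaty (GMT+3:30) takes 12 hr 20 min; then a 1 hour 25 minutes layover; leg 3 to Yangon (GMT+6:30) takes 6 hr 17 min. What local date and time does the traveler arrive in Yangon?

Convert departure to UTC: 21:05 − 9:00 = 12:05 UTC on Apr 21.
Add 3 hours leg 1 → 15:05 UTC.
Add 7 hours 23 minutes layover in Dakar → 22:28 UTC.
Add 12 hours and 20 minutes leg 2 → 10:48 UTC (Apr 22).
Add 1 hour 25 minutes layover in New Almaty → 12:13 UTC.
Add 6 hours 17 minutes leg 3 → 18:30 UTC.
Yangon is UTC+6:30, so local arrival = 18:30 + 6:30 = 01:00 on Apr 23.

01:00 on April 23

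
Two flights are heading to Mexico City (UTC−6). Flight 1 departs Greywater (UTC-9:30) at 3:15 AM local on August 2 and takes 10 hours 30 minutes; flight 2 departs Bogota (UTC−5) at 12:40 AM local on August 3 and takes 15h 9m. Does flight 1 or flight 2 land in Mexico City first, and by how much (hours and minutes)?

Flight 1 in UTC: 3:15 AM + 9:30 = 12:45 PM on Aug 2.
+10 hours and 30 minutes → arrive 11:15 PM UTC on Aug 2.
Flight 2 in UTC: 12:40 AM + 5:00 = 5:40 AM on Aug 3.
+15 hours and 9 minutes → arrive 8:49 PM UTC on Aug 3.
Flight 1 lands earlier by 21 hours 34 minutes.

the first, by 21 hours 34 minutes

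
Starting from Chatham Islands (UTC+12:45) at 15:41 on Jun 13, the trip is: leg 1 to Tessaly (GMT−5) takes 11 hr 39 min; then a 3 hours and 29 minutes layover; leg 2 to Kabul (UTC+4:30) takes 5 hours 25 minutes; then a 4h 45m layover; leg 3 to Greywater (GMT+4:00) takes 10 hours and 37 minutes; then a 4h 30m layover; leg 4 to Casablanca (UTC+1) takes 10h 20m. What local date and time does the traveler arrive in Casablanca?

Convert departure to UTC: 15:41 − 12:45 = 02:56 UTC on Jun 13.
Add 11 hours 39 minutes leg 1 → 14:35 UTC.
Add 3 hours and 29 minutes layover in Tessaly → 18:04 UTC.
Add 5 hours and 25 minutes leg 2 → 23:29 UTC.
Add 4 hours 45 minutes layover in Kabul → 04:14 UTC (Jun 14).
Add 10 hours and 37 minutes leg 3 → 14:51 UTC.
Add 4 hours 30 minutes layover in Greywater → 19:21 UTC.
Add 10 hours and 20 minutes leg 4 → 05:41 UTC (Jun 15).
Casablanca is UTC+1:00, so local arrival = 05:41 + 1:00 = 06:41 on Jun 15.

06:41 on Jun 15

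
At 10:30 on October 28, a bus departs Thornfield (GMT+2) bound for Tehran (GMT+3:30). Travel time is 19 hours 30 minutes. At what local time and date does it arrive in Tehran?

07:30 on Oct 29

Tehran is 1:30 ahead of Thornfield.
After 19 hours and 30 minutes it is 06:00 (Oct 29) in Thornfield.
Shift by the zone difference: 06:00 + 1:30 = 07:30 on Oct 29 in Tehran.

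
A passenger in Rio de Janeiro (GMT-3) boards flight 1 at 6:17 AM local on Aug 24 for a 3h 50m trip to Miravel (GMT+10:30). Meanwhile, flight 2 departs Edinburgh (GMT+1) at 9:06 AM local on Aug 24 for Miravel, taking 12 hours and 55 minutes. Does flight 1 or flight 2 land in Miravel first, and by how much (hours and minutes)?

the first, by 7 hours 54 minutes

Flight 1 in UTC: 6:17 AM + 3:00 = 9:17 AM on Aug 24.
+3 hours 50 minutes → arrive 1:07 PM UTC on Aug 24.
Flight 2 in UTC: 9:06 AM − 1:00 = 8:06 AM on Aug 24.
+12 hours and 55 minutes → arrive 9:01 PM UTC on Aug 24.
Flight 1 lands earlier by 7 hours 54 minutes.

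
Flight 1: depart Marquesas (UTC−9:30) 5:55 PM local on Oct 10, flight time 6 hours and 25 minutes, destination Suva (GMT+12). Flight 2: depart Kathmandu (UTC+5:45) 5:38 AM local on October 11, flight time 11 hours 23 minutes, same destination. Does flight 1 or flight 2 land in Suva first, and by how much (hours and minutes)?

the first, by 1 hour 26 minutes

Flight 1 in UTC: 5:55 PM + 9:30 = 3:25 AM on Oct 11.
+6 hours 25 minutes → arrive 9:50 AM UTC on Oct 11.
Flight 2 in UTC: 5:38 AM − 5:45 = 11:53 PM on Oct 10.
+11 hours 23 minutes → arrive 11:16 AM UTC on Oct 11.
Flight 1 lands earlier by 1 hour 26 minutes.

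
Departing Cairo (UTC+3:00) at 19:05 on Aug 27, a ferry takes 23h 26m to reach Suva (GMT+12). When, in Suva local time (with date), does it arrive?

03:31 on August 29

Convert departure to UTC: 19:05 − 3:00 = 16:05 UTC on Aug 27.
Add 23 hours 26 minutes travel time → 15:31 UTC (Aug 28).
Suva is UTC+12:00, so local arrival = 15:31 + 12:00 = 03:31 on Aug 29.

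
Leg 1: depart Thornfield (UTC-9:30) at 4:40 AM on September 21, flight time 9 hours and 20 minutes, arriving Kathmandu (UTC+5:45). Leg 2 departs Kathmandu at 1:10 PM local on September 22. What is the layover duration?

7 hours 55 minutes

Convert departure to UTC: 4:40 AM + 9:30 = 2:10 PM UTC on Sep 21.
Add 9 hours 20 minutes flight time → 11:30 PM UTC.
Kathmandu is UTC+5:45, so local arrival = 11:30 PM + 5:45 = 5:15 AM on Sep 22.
Layover = 1:10 PM − 5:15 AM = 7 hours 55 minutes.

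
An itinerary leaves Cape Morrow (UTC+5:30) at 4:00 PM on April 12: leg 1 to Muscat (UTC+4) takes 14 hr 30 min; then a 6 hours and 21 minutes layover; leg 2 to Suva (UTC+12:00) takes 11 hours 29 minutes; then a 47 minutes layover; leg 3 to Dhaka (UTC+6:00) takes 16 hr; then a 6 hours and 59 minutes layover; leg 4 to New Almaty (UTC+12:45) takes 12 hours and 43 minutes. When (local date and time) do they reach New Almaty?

8:04 PM on April 15

Convert departure to UTC: 4:00 PM − 5:30 = 10:30 AM UTC on Apr 12.
Add 14 hours 30 minutes leg 1 → 1:00 AM UTC (Apr 13).
Add 6 hours and 21 minutes layover in Muscat → 7:21 AM UTC.
Add 11 hours and 29 minutes leg 2 → 6:50 PM UTC.
Add 47 minutes layover in Suva → 7:37 PM UTC.
Add 16 hours leg 3 → 11:37 AM UTC (Apr 14).
Add 6 hours and 59 minutes layover in Dhaka → 6:36 PM UTC.
Add 12 hours 43 minutes leg 4 → 7:19 AM UTC (Apr 15).
New Almaty is UTC+12:45, so local arrival = 7:19 AM + 12:45 = 8:04 PM on Apr 15.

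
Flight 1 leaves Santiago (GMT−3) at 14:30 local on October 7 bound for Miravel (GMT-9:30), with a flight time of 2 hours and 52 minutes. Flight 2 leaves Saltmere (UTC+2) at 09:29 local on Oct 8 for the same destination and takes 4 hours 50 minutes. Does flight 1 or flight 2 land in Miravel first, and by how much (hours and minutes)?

Flight 1 in UTC: 14:30 + 3:00 = 17:30 on Oct 7.
+2 hours 52 minutes → arrive 20:22 UTC on Oct 7.
Flight 2 in UTC: 09:29 − 2:00 = 07:29 on Oct 8.
+4 hours and 50 minutes → arrive 12:19 UTC on Oct 8.
Flight 1 lands earlier by 15 hours 57 minutes.

the first, by 15 hours 57 minutes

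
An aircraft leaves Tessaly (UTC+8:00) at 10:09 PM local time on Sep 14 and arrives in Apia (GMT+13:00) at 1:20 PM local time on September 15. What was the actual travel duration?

Apia is 5:00 ahead of Tessaly.
Clock-face elapsed time (ignoring zones) is 15 hours 11 minutes.
Actual elapsed = 15 hours 11 minutes − 5:00 = 10 hours 11 minutes.

10 hours 11 minutes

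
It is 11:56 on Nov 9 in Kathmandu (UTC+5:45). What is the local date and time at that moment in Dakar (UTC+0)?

In UTC: 11:56 − 5:45 = 06:11 on Nov 9.
Dakar is UTC+0, so it is 06:11 on Nov 9.

06:11 on November 9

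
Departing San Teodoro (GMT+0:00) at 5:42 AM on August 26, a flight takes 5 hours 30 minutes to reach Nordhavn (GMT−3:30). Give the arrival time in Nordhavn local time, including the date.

7:42 AM on August 26

San Teodoro is at UTC+0, so departure is already 5:42 AM UTC on Aug 26.
Add 5 hours 30 minutes travel time → 11:12 AM UTC.
Nordhavn is UTC−3:30, so local arrival = 11:12 AM − 3:30 = 7:42 AM on Aug 26.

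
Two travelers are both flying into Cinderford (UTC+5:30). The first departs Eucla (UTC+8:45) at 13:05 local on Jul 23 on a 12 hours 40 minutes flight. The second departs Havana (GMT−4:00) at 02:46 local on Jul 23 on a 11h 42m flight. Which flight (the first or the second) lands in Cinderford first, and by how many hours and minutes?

the first, by 1 hour 28 minutes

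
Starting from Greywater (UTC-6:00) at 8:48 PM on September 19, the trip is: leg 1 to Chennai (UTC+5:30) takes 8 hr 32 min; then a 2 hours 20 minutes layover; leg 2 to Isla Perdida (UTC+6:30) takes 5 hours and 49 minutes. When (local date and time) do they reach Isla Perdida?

Convert departure to UTC: 8:48 PM + 6:00 = 2:48 AM UTC on Sep 20.
Add 8 hours 32 minutes leg 1 → 11:20 AM UTC.
Add 2 hours 20 minutes layover in Chennai → 1:40 PM UTC.
Add 5 hours 49 minutes leg 2 → 7:29 PM UTC.
Isla Perdida is UTC+6:30, so local arrival = 7:29 PM + 6:30 = 1:59 AM on Sep 21.

1:59 AM on September 21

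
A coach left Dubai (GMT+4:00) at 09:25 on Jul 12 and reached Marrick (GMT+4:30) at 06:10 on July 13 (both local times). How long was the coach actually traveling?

20 hours 15 minutes

Departure in UTC: 09:25 − 4:00 = 05:25 on Jul 12.
Arrival in UTC: 06:10 − 4:30 = 01:40 on Jul 13.
Elapsed = 01:40 − 05:25 (+1 day) = 20 hours 15 minutes.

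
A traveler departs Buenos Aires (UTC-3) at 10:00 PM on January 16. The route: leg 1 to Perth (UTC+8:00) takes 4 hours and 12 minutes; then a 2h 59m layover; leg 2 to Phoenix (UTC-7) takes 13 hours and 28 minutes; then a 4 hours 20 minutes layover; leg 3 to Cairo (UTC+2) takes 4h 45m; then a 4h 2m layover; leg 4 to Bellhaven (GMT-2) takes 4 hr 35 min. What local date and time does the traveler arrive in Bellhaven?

Convert departure to UTC: 10:00 PM + 3:00 = 1:00 AM UTC on Jan 17.
Add 4 hours 12 minutes leg 1 → 5:12 AM UTC.
Add 2 hours 59 minutes layover in Perth → 8:11 AM UTC.
Add 13 hours and 28 minutes leg 2 → 9:39 PM UTC.
Add 4 hours 20 minutes layover in Phoenix → 1:59 AM UTC (Jan 18).
Add 4 hours and 45 minutes leg 3 → 6:44 AM UTC.
Add 4 hours and 2 minutes layover in Cairo → 10:46 AM UTC.
Add 4 hours 35 minutes leg 4 → 3:21 PM UTC.
Bellhaven is UTC−2:00, so local arrival = 3:21 PM − 2:00 = 1:21 PM on Jan 18.

1:21 PM on January 18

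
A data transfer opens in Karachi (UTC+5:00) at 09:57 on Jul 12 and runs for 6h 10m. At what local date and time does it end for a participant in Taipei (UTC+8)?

19:07 on Jul 12

Convert start to UTC: 09:57 − 5:00 = 04:57 UTC on Jul 12.
Add 6 hours 10 minutes duration → 11:07 UTC.
Taipei is UTC+8:00, so local end time = 11:07 + 8:00 = 19:07 on Jul 12.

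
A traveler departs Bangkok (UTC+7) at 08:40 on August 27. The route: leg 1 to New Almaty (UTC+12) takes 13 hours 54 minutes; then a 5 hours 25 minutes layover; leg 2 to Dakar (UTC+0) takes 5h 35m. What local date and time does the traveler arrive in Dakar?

02:34 on August 28

Convert departure to UTC: 08:40 − 7:00 = 01:40 UTC on Aug 27.
Add 13 hours and 54 minutes leg 1 → 15:34 UTC.
Add 5 hours 25 minutes layover in New Almaty → 20:59 UTC.
Add 5 hours 35 minutes leg 2 → 02:34 UTC (Aug 28).
Dakar is UTC+0, so local arrival is the same: 02:34 on Aug 28.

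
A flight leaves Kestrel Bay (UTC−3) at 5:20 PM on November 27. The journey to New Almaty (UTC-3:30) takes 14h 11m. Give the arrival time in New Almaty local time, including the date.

7:01 AM on November 28

Convert departure to UTC: 5:20 PM + 3:00 = 8:20 PM UTC on Nov 27.
Add 14 hours 11 minutes travel time → 10:31 AM UTC (Nov 28).
New Almaty is UTC−3:30, so local arrival = 10:31 AM − 3:30 = 7:01 AM on Nov 28.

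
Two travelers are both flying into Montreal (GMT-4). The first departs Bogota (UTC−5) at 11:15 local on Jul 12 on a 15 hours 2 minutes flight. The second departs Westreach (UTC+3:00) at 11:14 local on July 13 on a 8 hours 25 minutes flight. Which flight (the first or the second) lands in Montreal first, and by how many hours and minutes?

Flight 1 in UTC: 11:15 + 5:00 = 16:15 on Jul 12.
+15 hours 2 minutes → arrive 07:17 UTC on Jul 13.
Flight 2 in UTC: 11:14 − 3:00 = 08:14 on Jul 13.
+8 hours and 25 minutes → arrive 16:39 UTC on Jul 13.
Flight 1 lands earlier by 9 hours 22 minutes.

the first, by 9 hours 22 minutes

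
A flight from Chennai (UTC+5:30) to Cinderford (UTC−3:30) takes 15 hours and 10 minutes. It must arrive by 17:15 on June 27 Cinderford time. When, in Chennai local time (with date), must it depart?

11:05 on June 27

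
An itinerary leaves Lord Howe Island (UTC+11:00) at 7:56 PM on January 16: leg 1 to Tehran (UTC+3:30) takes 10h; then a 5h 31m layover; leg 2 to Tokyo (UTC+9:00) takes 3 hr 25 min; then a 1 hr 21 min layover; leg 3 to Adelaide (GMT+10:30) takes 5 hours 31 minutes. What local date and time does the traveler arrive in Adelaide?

9:14 PM on Jan 17

Convert departure to UTC: 7:56 PM − 11:00 = 8:56 AM UTC on Jan 16.
Add 10 hours leg 1 → 6:56 PM UTC.
Add 5 hours and 31 minutes layover in Tehran → 12:27 AM UTC (Jan 17).
Add 3 hours 25 minutes leg 2 → 3:52 AM UTC.
Add 1 hour 21 minutes layover in Tokyo → 5:13 AM UTC.
Add 5 hours and 31 minutes leg 3 → 10:44 AM UTC.
Adelaide is UTC+10:30, so local arrival = 10:44 AM + 10:30 = 9:14 PM on Jan 17.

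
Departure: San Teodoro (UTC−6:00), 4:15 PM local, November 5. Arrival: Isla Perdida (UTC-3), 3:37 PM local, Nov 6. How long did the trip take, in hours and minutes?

Isla Perdida is 3:00 ahead of San Teodoro.
Clock-face elapsed time (ignoring zones) is 23 hours 22 minutes.
Actual elapsed = 23 hours 22 minutes − 3:00 = 20 hours 22 minutes.

20 hours 22 minutes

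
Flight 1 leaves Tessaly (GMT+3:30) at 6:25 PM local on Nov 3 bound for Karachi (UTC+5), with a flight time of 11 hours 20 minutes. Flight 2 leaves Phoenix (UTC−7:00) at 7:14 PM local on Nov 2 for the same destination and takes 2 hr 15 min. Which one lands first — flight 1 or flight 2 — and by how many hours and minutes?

Flight 1 in UTC: 6:25 PM − 3:30 = 2:55 PM on Nov 3.
+11 hours 20 minutes → arrive 2:15 AM UTC on Nov 4.
Flight 2 in UTC: 7:14 PM + 7:00 = 2:14 AM on Nov 3.
+2 hours 15 minutes → arrive 4:29 AM UTC on Nov 3.
Flight 2 lands earlier by 21 hours 46 minutes.

the second, by 21 hours 46 minutes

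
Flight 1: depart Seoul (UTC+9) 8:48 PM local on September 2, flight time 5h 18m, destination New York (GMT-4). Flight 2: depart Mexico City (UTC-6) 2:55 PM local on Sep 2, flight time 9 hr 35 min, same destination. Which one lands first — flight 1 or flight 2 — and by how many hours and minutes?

the first, by 13 hours 24 minutes

Flight 1 in UTC: 8:48 PM − 9:00 = 11:48 AM on Sep 2.
+5 hours 18 minutes → arrive 5:06 PM UTC on Sep 2.
Flight 2 in UTC: 2:55 PM + 6:00 = 8:55 PM on Sep 2.
+9 hours and 35 minutes → arrive 6:30 AM UTC on Sep 3.
Flight 1 lands earlier by 13 hours 24 minutes.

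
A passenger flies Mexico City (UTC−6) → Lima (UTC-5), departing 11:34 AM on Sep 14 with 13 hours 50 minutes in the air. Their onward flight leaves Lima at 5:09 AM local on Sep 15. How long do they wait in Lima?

2 hours 45 minutes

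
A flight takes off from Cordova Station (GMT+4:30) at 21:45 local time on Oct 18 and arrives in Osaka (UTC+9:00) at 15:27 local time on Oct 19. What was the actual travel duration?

13 hours 12 minutes

Osaka is 4:30 ahead of Cordova Station.
Clock-face elapsed time (ignoring zones) is 17 hours 42 minutes.
Actual elapsed = 17 hours 42 minutes − 4:30 = 13 hours 12 minutes.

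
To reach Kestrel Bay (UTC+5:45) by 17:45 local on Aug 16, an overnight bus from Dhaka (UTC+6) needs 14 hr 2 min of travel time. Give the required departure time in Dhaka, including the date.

Target arrival in UTC: 17:45 − 5:45 = 12:00 on Aug 16.
Subtract 14 hours and 2 minutes → departure 21:58 UTC on Aug 15.
Dhaka is UTC+6:00: 21:58 + 6:00 = 03:58 on Aug 16.

03:58 on Aug 16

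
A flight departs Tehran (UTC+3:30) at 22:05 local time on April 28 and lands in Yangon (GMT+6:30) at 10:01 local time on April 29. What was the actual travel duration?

8 hours 56 minutes

Yangon is 3:00 ahead of Tehran.
Clock-face elapsed time (ignoring zones) is 11 hours 56 minutes.
Actual elapsed = 11 hours 56 minutes − 3:00 = 8 hours 56 minutes.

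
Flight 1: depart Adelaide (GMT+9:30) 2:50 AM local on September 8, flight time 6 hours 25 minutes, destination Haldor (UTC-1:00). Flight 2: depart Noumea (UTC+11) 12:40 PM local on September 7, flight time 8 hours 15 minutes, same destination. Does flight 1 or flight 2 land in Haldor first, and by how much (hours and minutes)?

Flight 1 in UTC: 2:50 AM − 9:30 = 5:20 PM on Sep 7.
+6 hours 25 minutes → arrive 11:45 PM UTC on Sep 7.
Flight 2 in UTC: 12:40 PM − 11:00 = 1:40 AM on Sep 7.
+8 hours and 15 minutes → arrive 9:55 AM UTC on Sep 7.
Flight 2 lands earlier by 13 hours 50 minutes.

the second, by 13 hours 50 minutes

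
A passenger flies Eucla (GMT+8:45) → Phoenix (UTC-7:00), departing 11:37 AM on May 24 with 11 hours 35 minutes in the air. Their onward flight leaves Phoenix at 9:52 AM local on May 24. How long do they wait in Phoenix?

Convert departure to UTC: 11:37 AM − 8:45 = 2:52 AM UTC on May 24.
Add 11 hours and 35 minutes flight time → 2:27 PM UTC.
Phoenix is UTC−7:00, so local arrival = 2:27 PM − 7:00 = 7:27 AM on May 24.
Layover = 9:52 AM − 7:27 AM = 2 hours 25 minutes.

2 hours 25 minutes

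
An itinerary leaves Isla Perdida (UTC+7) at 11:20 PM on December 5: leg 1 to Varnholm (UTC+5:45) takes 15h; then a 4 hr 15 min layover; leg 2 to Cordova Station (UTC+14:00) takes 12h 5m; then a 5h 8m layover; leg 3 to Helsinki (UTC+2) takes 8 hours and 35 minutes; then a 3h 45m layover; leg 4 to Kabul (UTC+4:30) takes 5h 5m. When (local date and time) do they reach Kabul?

2:43 AM on Dec 8

Convert departure to UTC: 11:20 PM − 7:00 = 4:20 PM UTC on Dec 5.
Add 15 hours leg 1 → 7:20 AM UTC (Dec 6).
Add 4 hours and 15 minutes layover in Varnholm → 11:35 AM UTC.
Add 12 hours 5 minutes leg 2 → 11:40 PM UTC.
Add 5 hours 8 minutes layover in Cordova Station → 4:48 AM UTC (Dec 7).
Add 8 hours 35 minutes leg 3 → 1:23 PM UTC.
Add 3 hours 45 minutes layover in Helsinki → 5:08 PM UTC.
Add 5 hours and 5 minutes leg 4 → 10:13 PM UTC.
Kabul is UTC+4:30, so local arrival = 10:13 PM + 4:30 = 2:43 AM on Dec 8.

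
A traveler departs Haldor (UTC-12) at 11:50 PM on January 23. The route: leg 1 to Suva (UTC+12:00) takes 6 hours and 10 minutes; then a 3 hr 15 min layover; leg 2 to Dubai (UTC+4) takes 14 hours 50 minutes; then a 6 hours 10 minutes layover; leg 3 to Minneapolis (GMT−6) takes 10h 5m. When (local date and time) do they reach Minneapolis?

Convert departure to UTC: 11:50 PM + 12:00 = 11:50 AM UTC on Jan 24.
Add 6 hours 10 minutes leg 1 → 6:00 PM UTC.
Add 3 hours and 15 minutes layover in Suva → 9:15 PM UTC.
Add 14 hours 50 minutes leg 2 → 12:05 PM UTC (Jan 25).
Add 6 hours and 10 minutes layover in Dubai → 6:15 PM UTC.
Add 10 hours 5 minutes leg 3 → 4:20 AM UTC (Jan 26).
Minneapolis is UTC−6:00, so local arrival = 4:20 AM − 6:00 = 10:20 PM on Jan 25.

10:20 PM on Jan 25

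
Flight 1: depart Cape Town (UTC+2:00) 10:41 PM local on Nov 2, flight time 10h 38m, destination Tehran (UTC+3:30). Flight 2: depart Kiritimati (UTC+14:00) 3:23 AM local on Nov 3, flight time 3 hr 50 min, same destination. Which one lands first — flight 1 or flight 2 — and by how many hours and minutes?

the second, by 14 hours 6 minutes

Flight 1 in UTC: 10:41 PM − 2:00 = 8:41 PM on Nov 2.
+10 hours and 38 minutes → arrive 7:19 AM UTC on Nov 3.
Flight 2 in UTC: 3:23 AM − 14:00 = 1:23 PM on Nov 2.
+3 hours 50 minutes → arrive 5:13 PM UTC on Nov 2.
Flight 2 lands earlier by 14 hours 6 minutes.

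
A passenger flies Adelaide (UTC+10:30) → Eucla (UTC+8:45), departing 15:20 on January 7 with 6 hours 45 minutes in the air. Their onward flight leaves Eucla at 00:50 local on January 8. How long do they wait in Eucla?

4 hours 30 minutes

Convert departure to UTC: 15:20 − 10:30 = 04:50 UTC on Jan 7.
Add 6 hours and 45 minutes flight time → 11:35 UTC.
Eucla is UTC+8:45, so local arrival = 11:35 + 8:45 = 20:20 on Jan 7.
Layover = 00:50 − 20:20 (+1 day) = 4 hours 30 minutes.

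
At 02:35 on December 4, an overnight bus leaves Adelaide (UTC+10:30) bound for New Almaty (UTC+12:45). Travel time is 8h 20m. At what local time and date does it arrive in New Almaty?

13:10 on December 4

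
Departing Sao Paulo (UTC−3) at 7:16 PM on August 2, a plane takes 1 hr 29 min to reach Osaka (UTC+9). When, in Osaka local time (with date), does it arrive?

Convert departure to UTC: 7:16 PM + 3:00 = 10:16 PM UTC on Aug 2.
Add 1 hour 29 minutes travel time → 11:45 PM UTC.
Osaka is UTC+9:00, so local arrival = 11:45 PM + 9:00 = 8:45 AM on Aug 3.

8:45 AM on August 3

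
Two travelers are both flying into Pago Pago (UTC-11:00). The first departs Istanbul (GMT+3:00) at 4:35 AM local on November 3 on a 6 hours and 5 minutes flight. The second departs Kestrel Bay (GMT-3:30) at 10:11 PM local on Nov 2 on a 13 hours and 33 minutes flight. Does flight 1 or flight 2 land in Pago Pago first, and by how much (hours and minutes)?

the first, by 7 hours 34 minutes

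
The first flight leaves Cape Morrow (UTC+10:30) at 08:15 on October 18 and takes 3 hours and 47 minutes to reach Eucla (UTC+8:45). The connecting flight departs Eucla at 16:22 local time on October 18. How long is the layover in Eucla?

Convert departure to UTC: 08:15 − 10:30 = 21:45 UTC on Oct 17.
Add 3 hours and 47 minutes flight time → 01:32 UTC (Oct 18).
Eucla is UTC+8:45, so local arrival = 01:32 + 8:45 = 10:17 on Oct 18.
Layover = 16:22 − 10:17 = 6 hours 5 minutes.

6 hours 5 minutes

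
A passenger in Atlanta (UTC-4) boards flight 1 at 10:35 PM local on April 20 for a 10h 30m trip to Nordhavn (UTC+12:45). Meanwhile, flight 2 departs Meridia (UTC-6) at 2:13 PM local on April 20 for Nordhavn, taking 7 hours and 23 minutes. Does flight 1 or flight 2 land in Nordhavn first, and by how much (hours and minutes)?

the second, by 9 hours 29 minutes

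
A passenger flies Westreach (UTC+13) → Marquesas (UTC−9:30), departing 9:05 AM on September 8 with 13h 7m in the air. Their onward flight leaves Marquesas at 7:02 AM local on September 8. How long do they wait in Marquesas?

Convert departure to UTC: 9:05 AM − 13:00 = 8:05 PM UTC on Sep 7.
Add 13 hours 7 minutes flight time → 9:12 AM UTC (Sep 8).
Marquesas is UTC−9:30, so local arrival = 9:12 AM − 9:30 = 11:42 PM on Sep 7.
Layover = 7:02 AM − 11:42 PM (+1 day) = 7 hours 20 minutes.

7 hours 20 minutes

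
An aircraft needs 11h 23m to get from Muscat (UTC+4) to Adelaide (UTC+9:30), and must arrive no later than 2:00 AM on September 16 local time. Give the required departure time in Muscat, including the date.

Target arrival in UTC: 2:00 AM − 9:30 = 4:30 PM on Sep 15.
Subtract 11 hours 23 minutes → departure 5:07 AM UTC on Sep 15.
Muscat is UTC+4:00: 5:07 AM + 4:00 = 9:07 AM on Sep 15.

9:07 AM on September 15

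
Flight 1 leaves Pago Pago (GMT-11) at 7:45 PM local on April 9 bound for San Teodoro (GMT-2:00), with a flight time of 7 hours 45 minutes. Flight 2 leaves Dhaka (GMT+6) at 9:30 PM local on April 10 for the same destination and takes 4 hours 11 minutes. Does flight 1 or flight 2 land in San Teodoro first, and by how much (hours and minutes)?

Flight 1 in UTC: 7:45 PM + 11:00 = 6:45 AM on Apr 10.
+7 hours and 45 minutes → arrive 2:30 PM UTC on Apr 10.
Flight 2 in UTC: 9:30 PM − 6:00 = 3:30 PM on Apr 10.
+4 hours and 11 minutes → arrive 7:41 PM UTC on Apr 10.
Flight 1 lands earlier by 5 hours 11 minutes.

the first, by 5 hours 11 minutes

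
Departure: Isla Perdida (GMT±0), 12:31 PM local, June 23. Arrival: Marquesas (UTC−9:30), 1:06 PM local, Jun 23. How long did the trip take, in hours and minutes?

Departure is already UTC: 12:31 PM on Jun 23.
Arrival in UTC: 1:06 PM + 9:30 = 10:36 PM on Jun 23.
Elapsed = 10:36 PM − 12:31 PM = 10 hours 5 minutes.

10 hours 5 minutes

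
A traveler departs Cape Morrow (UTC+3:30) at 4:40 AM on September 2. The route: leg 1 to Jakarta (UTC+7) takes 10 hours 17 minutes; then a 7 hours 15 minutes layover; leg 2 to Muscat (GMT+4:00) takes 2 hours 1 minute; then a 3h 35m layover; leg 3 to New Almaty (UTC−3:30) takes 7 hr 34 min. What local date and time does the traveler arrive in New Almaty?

Convert departure to UTC: 4:40 AM − 3:30 = 1:10 AM UTC on Sep 2.
Add 10 hours and 17 minutes leg 1 → 11:27 AM UTC.
Add 7 hours 15 minutes layover in Jakarta → 6:42 PM UTC.
Add 2 hours and 1 minute leg 2 → 8:43 PM UTC.
Add 3 hours and 35 minutes layover in Muscat → 12:18 AM UTC (Sep 3).
Add 7 hours 34 minutes leg 3 → 7:52 AM UTC.
New Almaty is UTC−3:30, so local arrival = 7:52 AM − 3:30 = 4:22 AM on Sep 3.

4:22 AM on Sep 3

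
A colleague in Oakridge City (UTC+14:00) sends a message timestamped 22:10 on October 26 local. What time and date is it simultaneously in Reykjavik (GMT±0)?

08:10 on Oct 26

Reykjavik is 14:00 behind Oakridge City.
Shift by the zone difference: 22:10 − 14:00 = 08:10 on Oct 26 in Reykjavik.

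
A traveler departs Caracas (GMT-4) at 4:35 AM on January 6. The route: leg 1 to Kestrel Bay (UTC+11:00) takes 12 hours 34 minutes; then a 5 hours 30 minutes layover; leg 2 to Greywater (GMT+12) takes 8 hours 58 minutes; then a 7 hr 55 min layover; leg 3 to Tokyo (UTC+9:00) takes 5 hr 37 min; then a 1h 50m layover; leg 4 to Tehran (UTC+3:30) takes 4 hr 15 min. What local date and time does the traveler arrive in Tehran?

10:44 AM on January 8

Convert departure to UTC: 4:35 AM + 4:00 = 8:35 AM UTC on Jan 6.
Add 12 hours and 34 minutes leg 1 → 9:09 PM UTC.
Add 5 hours 30 minutes layover in Kestrel Bay → 2:39 AM UTC (Jan 7).
Add 8 hours and 58 minutes leg 2 → 11:37 AM UTC.
Add 7 hours and 55 minutes layover in Greywater → 7:32 PM UTC.
Add 5 hours 37 minutes leg 3 → 1:09 AM UTC (Jan 8).
Add 1 hour and 50 minutes layover in Tokyo → 2:59 AM UTC.
Add 4 hours 15 minutes leg 4 → 7:14 AM UTC.
Tehran is UTC+3:30, so local arrival = 7:14 AM + 3:30 = 10:44 AM on Jan 8.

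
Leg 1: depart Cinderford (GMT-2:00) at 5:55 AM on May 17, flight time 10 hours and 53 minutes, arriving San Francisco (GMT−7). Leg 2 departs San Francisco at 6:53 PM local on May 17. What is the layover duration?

Convert departure to UTC: 5:55 AM + 2:00 = 7:55 AM UTC on May 17.
Add 10 hours 53 minutes flight time → 6:48 PM UTC.
San Francisco is UTC−7:00, so local arrival = 6:48 PM − 7:00 = 11:48 AM on May 17.
Layover = 6:53 PM − 11:48 AM = 7 hours 5 minutes.

7 hours 5 minutes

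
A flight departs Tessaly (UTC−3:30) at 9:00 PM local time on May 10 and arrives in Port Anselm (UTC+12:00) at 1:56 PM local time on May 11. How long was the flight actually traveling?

Departure in UTC: 9:00 PM + 3:30 = 12:30 AM on May 11.
Arrival in UTC: 1:56 PM − 12:00 = 1:56 AM on May 11.
Elapsed = 1:56 AM − 12:30 AM = 1 hour 26 minutes.

1 hour 26 minutes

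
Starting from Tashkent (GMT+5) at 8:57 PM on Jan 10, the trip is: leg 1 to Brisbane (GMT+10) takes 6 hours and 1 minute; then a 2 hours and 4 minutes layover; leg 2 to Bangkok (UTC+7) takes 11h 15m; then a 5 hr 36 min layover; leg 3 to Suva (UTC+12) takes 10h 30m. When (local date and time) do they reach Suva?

3:23 PM on January 12

Convert departure to UTC: 8:57 PM − 5:00 = 3:57 PM UTC on Jan 10.
Add 6 hours and 1 minute leg 1 → 9:58 PM UTC.
Add 2 hours and 4 minutes layover in Brisbane → 12:02 AM UTC (Jan 11).
Add 11 hours and 15 minutes leg 2 → 11:17 AM UTC.
Add 5 hours 36 minutes layover in Bangkok → 4:53 PM UTC.
Add 10 hours and 30 minutes leg 3 → 3:23 AM UTC (Jan 12).
Suva is UTC+12:00, so local arrival = 3:23 AM + 12:00 = 3:23 PM on Jan 12.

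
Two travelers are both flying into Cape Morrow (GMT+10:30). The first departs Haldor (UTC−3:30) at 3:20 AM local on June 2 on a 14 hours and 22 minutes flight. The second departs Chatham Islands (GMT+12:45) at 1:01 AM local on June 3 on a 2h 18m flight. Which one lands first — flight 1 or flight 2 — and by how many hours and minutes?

the second, by 6 hours 38 minutes

Flight 1 in UTC: 3:20 AM + 3:30 = 6:50 AM on Jun 2.
+14 hours and 22 minutes → arrive 9:12 PM UTC on Jun 2.
Flight 2 in UTC: 1:01 AM − 12:45 = 12:16 PM on Jun 2.
+2 hours and 18 minutes → arrive 2:34 PM UTC on Jun 2.
Flight 2 lands earlier by 6 hours 38 minutes.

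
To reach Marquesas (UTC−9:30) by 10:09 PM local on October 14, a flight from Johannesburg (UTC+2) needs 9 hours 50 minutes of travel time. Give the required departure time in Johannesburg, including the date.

11:49 PM on October 14

Target arrival in UTC: 10:09 PM + 9:30 = 7:39 AM on Oct 15.
Subtract 9 hours 50 minutes → departure 9:49 PM UTC on Oct 14.
Johannesburg is UTC+2:00: 9:49 PM + 2:00 = 11:49 PM on Oct 14.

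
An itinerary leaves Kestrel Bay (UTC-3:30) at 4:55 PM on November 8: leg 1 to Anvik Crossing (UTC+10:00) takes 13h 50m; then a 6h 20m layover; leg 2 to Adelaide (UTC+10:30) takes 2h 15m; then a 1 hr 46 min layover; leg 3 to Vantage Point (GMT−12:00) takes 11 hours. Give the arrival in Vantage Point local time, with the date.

7:36 PM on November 9

Convert departure to UTC: 4:55 PM + 3:30 = 8:25 PM UTC on Nov 8.
Add 13 hours 50 minutes leg 1 → 10:15 AM UTC (Nov 9).
Add 6 hours and 20 minutes layover in Anvik Crossing → 4:35 PM UTC.
Add 2 hours 15 minutes leg 2 → 6:50 PM UTC.
Add 1 hour 46 minutes layover in Adelaide → 8:36 PM UTC.
Add 11 hours leg 3 → 7:36 AM UTC (Nov 10).
Vantage Point is UTC−12:00, so local arrival = 7:36 AM − 12:00 = 7:36 PM on Nov 9.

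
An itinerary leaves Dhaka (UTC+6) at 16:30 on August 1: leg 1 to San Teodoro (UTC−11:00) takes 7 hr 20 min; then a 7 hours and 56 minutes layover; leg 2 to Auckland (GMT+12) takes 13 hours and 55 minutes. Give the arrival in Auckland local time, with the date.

Convert departure to UTC: 16:30 − 6:00 = 10:30 UTC on Aug 1.
Add 7 hours 20 minutes leg 1 → 17:50 UTC.
Add 7 hours and 56 minutes layover in San Teodoro → 01:46 UTC (Aug 2).
Add 13 hours 55 minutes leg 2 → 15:41 UTC.
Auckland is UTC+12:00, so local arrival = 15:41 + 12:00 = 03:41 on Aug 3.

03:41 on Aug 3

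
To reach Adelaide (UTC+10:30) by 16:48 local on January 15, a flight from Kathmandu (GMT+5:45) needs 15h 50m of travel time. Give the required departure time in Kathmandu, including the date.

Target arrival in UTC: 16:48 − 10:30 = 06:18 on Jan 15.
Subtract 15 hours 50 minutes → departure 14:28 UTC on Jan 14.
Kathmandu is UTC+5:45: 14:28 + 5:45 = 20:13 on Jan 14.

20:13 on January 14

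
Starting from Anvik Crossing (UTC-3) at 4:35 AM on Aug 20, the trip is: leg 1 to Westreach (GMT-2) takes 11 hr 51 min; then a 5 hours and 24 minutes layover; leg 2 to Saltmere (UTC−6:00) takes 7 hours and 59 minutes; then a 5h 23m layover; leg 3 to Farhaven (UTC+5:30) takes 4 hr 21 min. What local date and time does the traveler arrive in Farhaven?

Convert departure to UTC: 4:35 AM + 3:00 = 7:35 AM UTC on Aug 20.
Add 11 hours 51 minutes leg 1 → 7:26 PM UTC.
Add 5 hours 24 minutes layover in Westreach → 12:50 AM UTC (Aug 21).
Add 7 hours 59 minutes leg 2 → 8:49 AM UTC.
Add 5 hours 23 minutes layover in Saltmere → 2:12 PM UTC.
Add 4 hours 21 minutes leg 3 → 6:33 PM UTC.
Farhaven is UTC+5:30, so local arrival = 6:33 PM + 5:30 = 12:03 AM on Aug 22.

12:03 AM on August 22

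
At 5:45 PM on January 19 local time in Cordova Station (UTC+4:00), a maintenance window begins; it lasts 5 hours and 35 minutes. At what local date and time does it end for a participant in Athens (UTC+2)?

9:20 PM on January 19

Convert start to UTC: 5:45 PM − 4:00 = 1:45 PM UTC on Jan 19.
Add 5 hours 35 minutes duration → 7:20 PM UTC.
Athens is UTC+2:00, so local end time = 7:20 PM + 2:00 = 9:20 PM on Jan 19.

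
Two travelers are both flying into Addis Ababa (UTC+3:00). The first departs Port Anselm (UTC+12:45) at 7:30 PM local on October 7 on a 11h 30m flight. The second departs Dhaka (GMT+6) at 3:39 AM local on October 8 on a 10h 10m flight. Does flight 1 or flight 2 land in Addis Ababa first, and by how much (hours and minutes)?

the first, by 13 hours 34 minutes

Flight 1 in UTC: 7:30 PM − 12:45 = 6:45 AM on Oct 7.
+11 hours 30 minutes → arrive 6:15 PM UTC on Oct 7.
Flight 2 in UTC: 3:39 AM − 6:00 = 9:39 PM on Oct 7.
+10 hours 10 minutes → arrive 7:49 AM UTC on Oct 8.
Flight 1 lands earlier by 13 hours 34 minutes.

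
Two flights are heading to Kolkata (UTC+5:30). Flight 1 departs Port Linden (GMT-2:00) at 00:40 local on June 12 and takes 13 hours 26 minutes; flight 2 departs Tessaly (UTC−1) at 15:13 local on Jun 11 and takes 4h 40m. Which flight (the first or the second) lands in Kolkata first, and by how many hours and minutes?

Flight 1 in UTC: 00:40 + 2:00 = 02:40 on Jun 12.
+13 hours 26 minutes → arrive 16:06 UTC on Jun 12.
Flight 2 in UTC: 15:13 + 1:00 = 16:13 on Jun 11.
+4 hours and 40 minutes → arrive 20:53 UTC on Jun 11.
Flight 2 lands earlier by 19 hours 13 minutes.

the second, by 19 hours 13 minutes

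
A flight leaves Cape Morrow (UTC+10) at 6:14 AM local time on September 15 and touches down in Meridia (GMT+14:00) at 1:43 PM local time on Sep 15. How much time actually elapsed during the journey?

Departure in UTC: 6:14 AM − 10:00 = 8:14 PM on Sep 14.
Arrival in UTC: 1:43 PM − 14:00 = 11:43 PM on Sep 14.
Elapsed = 11:43 PM − 8:14 PM = 3 hours 29 minutes.

3 hours 29 minutes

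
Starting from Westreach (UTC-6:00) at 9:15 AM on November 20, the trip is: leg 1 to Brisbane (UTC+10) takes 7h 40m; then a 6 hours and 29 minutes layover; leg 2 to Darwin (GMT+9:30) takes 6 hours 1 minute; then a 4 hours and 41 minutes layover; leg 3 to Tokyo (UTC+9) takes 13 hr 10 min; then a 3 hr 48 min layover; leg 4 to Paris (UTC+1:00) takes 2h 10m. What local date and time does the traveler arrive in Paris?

Convert departure to UTC: 9:15 AM + 6:00 = 3:15 PM UTC on Nov 20.
Add 7 hours 40 minutes leg 1 → 10:55 PM UTC.
Add 6 hours and 29 minutes layover in Brisbane → 5:24 AM UTC (Nov 21).
Add 6 hours 1 minute leg 2 → 11:25 AM UTC.
Add 4 hours 41 minutes layover in Darwin → 4:06 PM UTC.
Add 13 hours 10 minutes leg 3 → 5:16 AM UTC (Nov 22).
Add 3 hours 48 minutes layover in Tokyo → 9:04 AM UTC.
Add 2 hours 10 minutes leg 4 → 11:14 AM UTC.
Paris is UTC+1:00, so local arrival = 11:14 AM + 1:00 = 12:14 PM on Nov 22.

12:14 PM on Nov 22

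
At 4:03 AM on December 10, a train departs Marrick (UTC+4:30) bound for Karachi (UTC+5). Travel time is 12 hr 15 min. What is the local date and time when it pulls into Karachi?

Convert departure to UTC: 4:03 AM − 4:30 = 11:33 PM UTC on Dec 9.
Add 12 hours and 15 minutes travel time → 11:48 AM UTC (Dec 10).
Karachi is UTC+5:00, so local arrival = 11:48 AM + 5:00 = 4:48 PM on Dec 10.

4:48 PM on December 10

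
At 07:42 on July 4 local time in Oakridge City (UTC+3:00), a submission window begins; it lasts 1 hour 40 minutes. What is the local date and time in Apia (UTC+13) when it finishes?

Convert start to UTC: 07:42 − 3:00 = 04:42 UTC on Jul 4.
Add 1 hour and 40 minutes duration → 06:22 UTC.
Apia is UTC+13:00, so local end time = 06:22 + 13:00 = 19:22 on Jul 4.

19:22 on Jul 4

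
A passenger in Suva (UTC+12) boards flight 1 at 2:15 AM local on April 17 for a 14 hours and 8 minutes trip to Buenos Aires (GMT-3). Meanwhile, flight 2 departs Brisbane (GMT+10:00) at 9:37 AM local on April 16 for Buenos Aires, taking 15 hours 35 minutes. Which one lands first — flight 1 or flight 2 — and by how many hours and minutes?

the second, by 13 hours 11 minutes

Flight 1 in UTC: 2:15 AM − 12:00 = 2:15 PM on Apr 16.
+14 hours and 8 minutes → arrive 4:23 AM UTC on Apr 17.
Flight 2 in UTC: 9:37 AM − 10:00 = 11:37 PM on Apr 15.
+15 hours and 35 minutes → arrive 3:12 PM UTC on Apr 16.
Flight 2 lands earlier by 13 hours 11 minutes.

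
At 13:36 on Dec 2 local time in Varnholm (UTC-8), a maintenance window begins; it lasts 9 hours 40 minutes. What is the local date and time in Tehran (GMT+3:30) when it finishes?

Convert start to UTC: 13:36 + 8:00 = 21:36 UTC on Dec 2.
Add 9 hours 40 minutes duration → 07:16 UTC (Dec 3).
Tehran is UTC+3:30, so local end time = 07:16 + 3:30 = 10:46 on Dec 3.

10:46 on Dec 3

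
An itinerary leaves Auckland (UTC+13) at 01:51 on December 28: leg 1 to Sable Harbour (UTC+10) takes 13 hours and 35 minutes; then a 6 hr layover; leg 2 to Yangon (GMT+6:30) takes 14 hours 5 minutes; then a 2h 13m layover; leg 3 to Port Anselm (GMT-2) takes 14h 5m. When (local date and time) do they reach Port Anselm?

Convert departure to UTC: 01:51 − 13:00 = 12:51 UTC on Dec 27.
Add 13 hours and 35 minutes leg 1 → 02:26 UTC (Dec 28).
Add 6 hours layover in Sable Harbour → 08:26 UTC.
Add 14 hours 5 minutes leg 2 → 22:31 UTC.
Add 2 hours and 13 minutes layover in Yangon → 00:44 UTC (Dec 29).
Add 14 hours and 5 minutes leg 3 → 14:49 UTC.
Port Anselm is UTC−2:00, so local arrival = 14:49 − 2:00 = 12:49 on Dec 29.

12:49 on December 29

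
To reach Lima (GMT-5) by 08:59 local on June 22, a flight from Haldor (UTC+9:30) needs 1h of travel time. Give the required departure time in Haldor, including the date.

22:29 on June 22

Target arrival in UTC: 08:59 + 5:00 = 13:59 on Jun 22.
Subtract 1 hour → departure 12:59 UTC on Jun 22.
Haldor is UTC+9:30: 12:59 + 9:30 = 22:29 on Jun 22.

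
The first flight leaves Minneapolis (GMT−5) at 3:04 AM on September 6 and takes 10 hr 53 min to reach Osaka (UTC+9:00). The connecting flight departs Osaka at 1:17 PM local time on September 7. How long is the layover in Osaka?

Convert departure to UTC: 3:04 AM + 5:00 = 8:04 AM UTC on Sep 6.
Add 10 hours and 53 minutes flight time → 6:57 PM UTC.
Osaka is UTC+9:00, so local arrival = 6:57 PM + 9:00 = 3:57 AM on Sep 7.
Layover = 1:17 PM − 3:57 AM = 9 hours 20 minutes.

9 hours 20 minutes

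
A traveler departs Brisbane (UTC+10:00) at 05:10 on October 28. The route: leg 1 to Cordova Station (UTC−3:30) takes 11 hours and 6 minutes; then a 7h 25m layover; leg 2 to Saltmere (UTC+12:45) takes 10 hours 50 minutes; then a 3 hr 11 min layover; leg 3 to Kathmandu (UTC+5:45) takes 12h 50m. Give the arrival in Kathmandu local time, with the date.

22:17 on October 29

Convert departure to UTC: 05:10 − 10:00 = 19:10 UTC on Oct 27.
Add 11 hours and 6 minutes leg 1 → 06:16 UTC (Oct 28).
Add 7 hours and 25 minutes layover in Cordova Station → 13:41 UTC.
Add 10 hours 50 minutes leg 2 → 00:31 UTC (Oct 29).
Add 3 hours and 11 minutes layover in Saltmere → 03:42 UTC.
Add 12 hours and 50 minutes leg 3 → 16:32 UTC.
Kathmandu is UTC+5:45, so local arrival = 16:32 + 5:45 = 22:17 on Oct 29.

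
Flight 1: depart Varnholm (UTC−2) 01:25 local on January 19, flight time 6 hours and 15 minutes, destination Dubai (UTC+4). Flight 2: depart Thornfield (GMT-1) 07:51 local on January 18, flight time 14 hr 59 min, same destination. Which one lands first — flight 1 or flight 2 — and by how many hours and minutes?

the second, by 9 hours 50 minutes

Flight 1 in UTC: 01:25 + 2:00 = 03:25 on Jan 19.
+6 hours 15 minutes → arrive 09:40 UTC on Jan 19.
Flight 2 in UTC: 07:51 + 1:00 = 08:51 on Jan 18.
+14 hours 59 minutes → arrive 23:50 UTC on Jan 18.
Flight 2 lands earlier by 9 hours 50 minutes.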